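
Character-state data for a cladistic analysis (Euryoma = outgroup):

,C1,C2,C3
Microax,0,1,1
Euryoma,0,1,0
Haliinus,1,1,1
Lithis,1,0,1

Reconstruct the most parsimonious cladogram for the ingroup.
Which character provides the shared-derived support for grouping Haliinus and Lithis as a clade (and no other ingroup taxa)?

C1

Character polarity is set by the outgroup: the derived state is whichever differs from the outgroup's state, so for C2 the derived state is '0', and for the remaining characters it is '1'.
Only Haliinus and Lithis show the derived state '1' for C1, supporting them as a clade.
C2: derived state '0' in Lithis only — an autapomorphy, so it tells us nothing about relationships among taxa.
All ingroup taxa share the derived state '1' for C3; it defines the ingroup but does not resolve relationships within it.
Most parsimonious ingroup topology: ((Lithis,Haliinus),Microax).
The clade {Haliinus, Lithis} is supported by C1: its derived state '1' occurs in exactly those taxa and in no other taxon (including the outgroup).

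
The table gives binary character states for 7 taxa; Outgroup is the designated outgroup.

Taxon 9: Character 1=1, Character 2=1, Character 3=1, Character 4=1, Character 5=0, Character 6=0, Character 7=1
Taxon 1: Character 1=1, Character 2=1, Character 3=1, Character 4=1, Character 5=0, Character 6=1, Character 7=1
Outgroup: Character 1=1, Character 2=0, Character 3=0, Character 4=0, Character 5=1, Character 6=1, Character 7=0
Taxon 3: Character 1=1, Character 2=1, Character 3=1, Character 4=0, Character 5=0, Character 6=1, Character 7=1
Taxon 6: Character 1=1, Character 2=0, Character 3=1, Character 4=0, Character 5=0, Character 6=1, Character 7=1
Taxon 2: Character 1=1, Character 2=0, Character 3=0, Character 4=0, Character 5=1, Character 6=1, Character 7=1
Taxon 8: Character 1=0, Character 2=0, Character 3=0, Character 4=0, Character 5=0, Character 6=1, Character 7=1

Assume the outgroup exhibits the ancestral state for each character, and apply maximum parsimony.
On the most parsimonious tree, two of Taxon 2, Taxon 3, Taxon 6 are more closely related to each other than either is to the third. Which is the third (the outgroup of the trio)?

Taxon 2

Character polarity is set by the outgroup: the derived state is whichever differs from the outgroup's state, so for Character 1, Character 5, Character 6 the derived state is '0', and for the remaining characters it is '1'.
Character 1: derived state '0' in Taxon 8 only — an autapomorphy, so it tells us nothing about relationships among taxa.
Character 2: derived state '1' in Taxon 1, Taxon 3, and Taxon 9 only — synapomorphy for {Taxon 1, Taxon 3, Taxon 9}.
Character 3: derived state '1' in Taxon 1, Taxon 3, Taxon 6, and Taxon 9 only — synapomorphy for {Taxon 1, Taxon 3, Taxon 6, Taxon 9}.
Character 4 (derived state '1') is shared by Taxon 1 and Taxon 9 — a synapomorphy uniting that clade.
Only Taxon 1, Taxon 3, Taxon 6, Taxon 8, and Taxon 9 show the derived state '0' for Character 5, supporting them as a clade.
Character 6: derived state '0' in Taxon 9 only — an autapomorphy, so it tells us nothing about relationships among taxa.
Character 7 (derived state '1') is shared by all ingroup taxa — unites the whole ingroup.
Most parsimonious ingroup topology: (((((Taxon 1,Taxon 9),Taxon 3),Taxon 6),Taxon 8),Taxon 2).
Taxon 6 and Taxon 3 share a more recent common ancestor with each other than either does with Taxon 2, so Taxon 2 is the least closely related of the three.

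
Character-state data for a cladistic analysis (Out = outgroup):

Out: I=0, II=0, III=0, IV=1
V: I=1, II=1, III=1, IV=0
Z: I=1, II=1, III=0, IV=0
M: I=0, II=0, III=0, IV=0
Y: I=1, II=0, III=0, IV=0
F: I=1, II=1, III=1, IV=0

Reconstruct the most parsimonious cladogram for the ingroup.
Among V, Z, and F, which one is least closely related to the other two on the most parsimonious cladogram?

Character polarity is set by the outgroup: the derived state is whichever differs from the outgroup's state, so for IV the derived state is '0', and for the remaining characters it is '1'.
I: derived state '1' in F, V, Y, and Z only — synapomorphy for {F, V, Y, Z}.
II: derived state '1' in F, V, and Z only — synapomorphy for {F, V, Z}.
III: derived state '1' in F and V only — synapomorphy for {F, V}.
IV (derived state '0') is shared by all ingroup taxa — unites the whole ingroup.
Most parsimonious ingroup topology: ((((V,F),Z),Y),M).
V and F share a more recent common ancestor with each other than either does with Z, so Z is the least closely related of the three.

Z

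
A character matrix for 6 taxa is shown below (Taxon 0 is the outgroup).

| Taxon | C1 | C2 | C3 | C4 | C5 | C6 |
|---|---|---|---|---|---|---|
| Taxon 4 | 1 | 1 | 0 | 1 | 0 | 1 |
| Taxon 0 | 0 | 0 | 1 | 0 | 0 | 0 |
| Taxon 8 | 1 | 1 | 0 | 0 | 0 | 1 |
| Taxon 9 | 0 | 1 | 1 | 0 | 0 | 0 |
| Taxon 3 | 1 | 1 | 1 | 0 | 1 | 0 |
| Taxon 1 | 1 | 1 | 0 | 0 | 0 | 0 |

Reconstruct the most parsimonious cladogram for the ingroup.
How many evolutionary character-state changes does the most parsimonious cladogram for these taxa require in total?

Character polarity is set by the outgroup: the derived state is whichever differs from the outgroup's state, so for C3 the derived state is '0', and for the remaining characters it is '1'.
C1: derived state '1' in Taxon 1, Taxon 3, Taxon 4, and Taxon 8 only — synapomorphy for {Taxon 1, Taxon 3, Taxon 4, Taxon 8}.
C2 (derived state '1') is shared by all ingroup taxa — unites the whole ingroup.
C3: derived state '0' in Taxon 1, Taxon 4, and Taxon 8 only — synapomorphy for {Taxon 1, Taxon 4, Taxon 8}.
C4 (derived state '1') is unique to Taxon 4 (autapomorphy; uninformative for grouping).
C5 (derived state '1') is unique to Taxon 3 (autapomorphy; uninformative for grouping).
C6: derived state '1' in Taxon 4 and Taxon 8 only — synapomorphy for {Taxon 4, Taxon 8}.
Most parsimonious ingroup topology: (Taxon 9,(((Taxon 8,Taxon 4),Taxon 1),Taxon 3)).
Changes per character on this tree: C1: 1; C2: 1; C3: 1; C4: 1; C5: 1; C6: 1.
Total = 6.

6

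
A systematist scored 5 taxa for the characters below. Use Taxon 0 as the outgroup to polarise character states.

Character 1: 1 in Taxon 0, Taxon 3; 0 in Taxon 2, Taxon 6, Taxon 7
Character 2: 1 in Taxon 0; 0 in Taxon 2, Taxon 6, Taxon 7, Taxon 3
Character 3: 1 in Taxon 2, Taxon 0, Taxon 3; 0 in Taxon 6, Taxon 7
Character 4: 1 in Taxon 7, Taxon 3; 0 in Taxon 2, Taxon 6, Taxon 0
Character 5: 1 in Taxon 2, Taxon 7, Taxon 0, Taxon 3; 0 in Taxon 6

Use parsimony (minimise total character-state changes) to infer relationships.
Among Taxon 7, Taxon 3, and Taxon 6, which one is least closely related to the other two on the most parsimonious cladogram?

Character polarity is set by the outgroup: the derived state is whichever differs from the outgroup's state, so for Character 1, Character 2, Character 3, Character 5 the derived state is '0', and for the remaining characters it is '1'.
Only Taxon 2, Taxon 6, and Taxon 7 show the derived state '0' for Character 1, supporting them as a clade.
Character 2 (derived state '0') is shared by all ingroup taxa — unites the whole ingroup.
Character 3: derived state '0' in Taxon 6 and Taxon 7 only — synapomorphy for {Taxon 6, Taxon 7}.
Character 4 groups Taxon 3 and Taxon 7, which is incompatible with the clades supported by the remaining characters; treating it as convergent (homoplasy) costs fewer steps than any alternative tree.
Character 5 (derived state '0') is unique to Taxon 6 (autapomorphy; uninformative for grouping).
Most parsimonious ingroup topology: (((Taxon 6,Taxon 7),Taxon 2),Taxon 3).
Taxon 6 and Taxon 7 share a more recent common ancestor with each other than either does with Taxon 3, so Taxon 3 is the least closely related of the three.

Taxon 3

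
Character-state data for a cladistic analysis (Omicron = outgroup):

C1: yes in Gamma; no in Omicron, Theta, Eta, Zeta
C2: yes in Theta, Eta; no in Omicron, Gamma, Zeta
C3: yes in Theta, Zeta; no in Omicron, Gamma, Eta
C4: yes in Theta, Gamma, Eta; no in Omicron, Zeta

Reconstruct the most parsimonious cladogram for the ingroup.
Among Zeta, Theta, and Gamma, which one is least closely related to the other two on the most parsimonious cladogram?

The outgroup has state 'no' for every character, so 'yes' is the derived state throughout.
C1: derived state 'yes' in Gamma only — an autapomorphy, so it tells us nothing about relationships among taxa.
Only Eta and Theta show the derived state 'yes' for C2, supporting them as a clade.
C3 groups Theta and Zeta, which is incompatible with the clades supported by the remaining characters; treating it as convergent (homoplasy) costs fewer steps than any alternative tree.
C4: derived state 'yes' in Eta, Gamma, and Theta only — synapomorphy for {Eta, Gamma, Theta}.
Most parsimonious ingroup topology: (((Theta,Eta),Gamma),Zeta).
Gamma and Theta share a more recent common ancestor with each other than either does with Zeta, so Zeta is the least closely related of the three.

Zeta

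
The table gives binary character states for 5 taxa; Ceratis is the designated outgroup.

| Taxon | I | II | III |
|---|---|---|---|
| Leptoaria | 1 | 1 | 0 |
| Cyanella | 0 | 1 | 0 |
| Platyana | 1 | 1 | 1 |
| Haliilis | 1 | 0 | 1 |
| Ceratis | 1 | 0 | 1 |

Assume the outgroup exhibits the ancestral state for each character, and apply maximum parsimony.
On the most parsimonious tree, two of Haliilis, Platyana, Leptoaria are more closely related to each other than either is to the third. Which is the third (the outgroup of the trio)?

Character polarity is set by the outgroup: the derived state is whichever differs from the outgroup's state, so for I, III the derived state is '0', and for the remaining characters it is '1'.
I (derived state '0') is unique to Cyanella (autapomorphy; uninformative for grouping).
Only Cyanella, Leptoaria, and Platyana show the derived state '1' for II, supporting them as a clade.
Only Cyanella and Leptoaria show the derived state '0' for III, supporting them as a clade.
Most parsimonious ingroup topology: (((Cyanella,Leptoaria),Platyana),Haliilis).
Leptoaria and Platyana share a more recent common ancestor with each other than either does with Haliilis, so Haliilis is the least closely related of the three.

Haliilis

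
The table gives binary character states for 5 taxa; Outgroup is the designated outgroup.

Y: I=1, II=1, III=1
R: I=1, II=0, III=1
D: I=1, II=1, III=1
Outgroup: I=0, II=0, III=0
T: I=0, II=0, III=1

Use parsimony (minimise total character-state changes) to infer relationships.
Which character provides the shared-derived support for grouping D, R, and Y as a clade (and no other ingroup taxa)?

I

The outgroup has state '0' for every character, so '1' is the derived state throughout.
Only D, R, and Y show the derived state '1' for I, supporting them as a clade.
Only D and Y show the derived state '1' for II, supporting them as a clade.
All ingroup taxa share the derived state '1' for III; it defines the ingroup but does not resolve relationships within it.
Most parsimonious ingroup topology: (((D,Y),R),T).
The clade {D, R, Y} is supported by I: its derived state '1' occurs in exactly those taxa and in no other taxon (including the outgroup).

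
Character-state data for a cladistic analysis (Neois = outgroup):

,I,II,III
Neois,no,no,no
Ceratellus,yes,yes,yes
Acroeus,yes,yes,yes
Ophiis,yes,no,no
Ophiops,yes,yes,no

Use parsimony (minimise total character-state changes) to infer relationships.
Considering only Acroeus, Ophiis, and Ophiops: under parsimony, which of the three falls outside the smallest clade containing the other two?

The outgroup has state 'no' for every character, so 'yes' is the derived state throughout.
All ingroup taxa share the derived state 'yes' for I; it defines the ingroup but does not resolve relationships within it.
II (derived state 'yes') is shared by Acroeus, Ceratellus, and Ophiops — a synapomorphy uniting that clade.
III (derived state 'yes') is shared by Acroeus and Ceratellus — a synapomorphy uniting that clade.
Most parsimonious ingroup topology: (((Ceratellus,Acroeus),Ophiops),Ophiis).
Acroeus and Ophiops share a more recent common ancestor with each other than either does with Ophiis, so Ophiis is the least closely related of the three.

Ophiis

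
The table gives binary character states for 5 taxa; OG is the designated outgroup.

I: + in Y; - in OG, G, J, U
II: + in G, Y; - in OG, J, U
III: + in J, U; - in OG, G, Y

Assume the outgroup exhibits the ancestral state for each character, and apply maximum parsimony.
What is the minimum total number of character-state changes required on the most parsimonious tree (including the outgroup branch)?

The outgroup has state '-' for every character, so '+' is the derived state throughout.
I (derived state '+') is unique to Y (autapomorphy; uninformative for grouping).
II: derived state '+' in G and Y only — synapomorphy for {G, Y}.
III: derived state '+' in J and U only — synapomorphy for {J, U}.
Most parsimonious ingroup topology: ((G,Y),(J,U)).
Changes per character on this tree: I: 1; II: 1; III: 1.
Total = 3.

3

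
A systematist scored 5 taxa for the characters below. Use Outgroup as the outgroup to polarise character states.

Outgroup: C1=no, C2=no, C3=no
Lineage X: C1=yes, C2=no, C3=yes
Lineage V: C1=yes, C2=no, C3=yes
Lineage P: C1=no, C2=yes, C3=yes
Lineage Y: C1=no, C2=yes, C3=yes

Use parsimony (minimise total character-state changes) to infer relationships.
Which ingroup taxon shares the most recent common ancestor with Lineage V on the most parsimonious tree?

Lineage X

The outgroup has state 'no' for every character, so 'yes' is the derived state throughout.
Only Lineage V and Lineage X show the derived state 'yes' for C1, supporting them as a clade.
C2 (derived state 'yes') is shared by Lineage P and Lineage Y — a synapomorphy uniting that clade.
C3 (derived state 'yes') is shared by all ingroup taxa — unites the whole ingroup.
Most parsimonious ingroup topology: ((Lineage X,Lineage V),(Lineage P,Lineage Y)).
Lineage V and Lineage X form a cherry on this tree, so they are sister taxa.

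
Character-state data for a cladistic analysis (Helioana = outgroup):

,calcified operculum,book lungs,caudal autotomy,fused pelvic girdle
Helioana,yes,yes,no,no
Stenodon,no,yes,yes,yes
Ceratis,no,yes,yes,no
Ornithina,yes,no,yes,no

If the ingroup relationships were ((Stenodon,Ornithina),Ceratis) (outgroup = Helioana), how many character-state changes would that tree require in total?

Map each character onto ((Stenodon,Ornithina),Ceratis) (rooted by Helioana) and count the minimum state changes it requires (Fitch parsimony):
calcified operculum: 2; book lungs: 1; caudal autotomy: 1; fused pelvic girdle: 1.
Total tree length = 5.

5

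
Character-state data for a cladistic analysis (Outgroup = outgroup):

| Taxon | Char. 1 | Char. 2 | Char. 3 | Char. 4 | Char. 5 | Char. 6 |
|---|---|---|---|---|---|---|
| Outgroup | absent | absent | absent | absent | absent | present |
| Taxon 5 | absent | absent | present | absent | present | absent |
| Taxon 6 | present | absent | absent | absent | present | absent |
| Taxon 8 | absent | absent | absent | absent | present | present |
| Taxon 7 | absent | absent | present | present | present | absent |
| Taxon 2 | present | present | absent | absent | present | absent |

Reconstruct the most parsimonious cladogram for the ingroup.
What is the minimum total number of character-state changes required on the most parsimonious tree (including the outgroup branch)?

6

Character polarity is set by the outgroup: the derived state is whichever differs from the outgroup's state, so for Char. 6 the derived state is 'absent', and for the remaining characters it is 'present'.
Char. 1 (derived state 'present') is shared by Taxon 2 and Taxon 6 — a synapomorphy uniting that clade.
Char. 2: derived state 'present' in Taxon 2 only — an autapomorphy, so it tells us nothing about relationships among taxa.
Only Taxon 5 and Taxon 7 show the derived state 'present' for Char. 3, supporting them as a clade.
Char. 4 (derived state 'present') is unique to Taxon 7 (autapomorphy; uninformative for grouping).
All ingroup taxa share the derived state 'present' for Char. 5; it defines the ingroup but does not resolve relationships within it.
Only Taxon 2, Taxon 5, Taxon 6, and Taxon 7 show the derived state 'absent' for Char. 6, supporting them as a clade.
Most parsimonious ingroup topology: (((Taxon 5,Taxon 7),(Taxon 6,Taxon 2)),Taxon 8).
Changes per character on this tree: Char. 1: 1; Char. 2: 1; Char. 3: 1; Char. 4: 1; Char. 5: 1; Char. 6: 1.
Total = 6.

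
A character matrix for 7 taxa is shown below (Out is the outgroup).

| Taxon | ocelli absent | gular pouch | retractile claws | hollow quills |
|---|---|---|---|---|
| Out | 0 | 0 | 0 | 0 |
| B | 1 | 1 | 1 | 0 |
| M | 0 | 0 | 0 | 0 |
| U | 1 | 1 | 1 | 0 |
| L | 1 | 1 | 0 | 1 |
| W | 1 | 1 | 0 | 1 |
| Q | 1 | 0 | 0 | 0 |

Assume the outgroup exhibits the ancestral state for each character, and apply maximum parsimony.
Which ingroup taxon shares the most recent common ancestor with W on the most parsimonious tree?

The outgroup has state '0' for every character, so '1' is the derived state throughout.
Only B, L, Q, U, and W show the derived state '1' for ocelli absent, supporting them as a clade.
gular pouch: derived state '1' in B, L, U, and W only — synapomorphy for {B, L, U, W}.
retractile claws: derived state '1' in B and U only — synapomorphy for {B, U}.
hollow quills: derived state '1' in L and W only — synapomorphy for {L, W}.
Most parsimonious ingroup topology: ((((B,U),(L,W)),Q),M).
W and L form a cherry on this tree, so they are sister taxa.

L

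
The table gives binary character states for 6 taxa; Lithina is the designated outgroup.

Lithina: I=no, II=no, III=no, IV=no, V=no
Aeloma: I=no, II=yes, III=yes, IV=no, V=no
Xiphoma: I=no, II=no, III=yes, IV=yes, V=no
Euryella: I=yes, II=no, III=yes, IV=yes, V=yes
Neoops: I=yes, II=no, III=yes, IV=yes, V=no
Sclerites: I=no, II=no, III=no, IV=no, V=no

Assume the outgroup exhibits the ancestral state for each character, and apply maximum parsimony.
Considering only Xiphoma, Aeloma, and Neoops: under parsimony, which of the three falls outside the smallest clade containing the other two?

The outgroup has state 'no' for every character, so 'yes' is the derived state throughout.
I (derived state 'yes') is shared by Euryella and Neoops — a synapomorphy uniting that clade.
II: derived state 'yes' in Aeloma only — an autapomorphy, so it tells us nothing about relationships among taxa.
III: derived state 'yes' in Aeloma, Euryella, Neoops, and Xiphoma only — synapomorphy for {Aeloma, Euryella, Neoops, Xiphoma}.
IV: derived state 'yes' in Euryella, Neoops, and Xiphoma only — synapomorphy for {Euryella, Neoops, Xiphoma}.
V: derived state 'yes' in Euryella only — an autapomorphy, so it tells us nothing about relationships among taxa.
Most parsimonious ingroup topology: ((Aeloma,(Xiphoma,(Euryella,Neoops))),Sclerites).
Neoops and Xiphoma share a more recent common ancestor with each other than either does with Aeloma, so Aeloma is the least closely related of the three.

Aeloma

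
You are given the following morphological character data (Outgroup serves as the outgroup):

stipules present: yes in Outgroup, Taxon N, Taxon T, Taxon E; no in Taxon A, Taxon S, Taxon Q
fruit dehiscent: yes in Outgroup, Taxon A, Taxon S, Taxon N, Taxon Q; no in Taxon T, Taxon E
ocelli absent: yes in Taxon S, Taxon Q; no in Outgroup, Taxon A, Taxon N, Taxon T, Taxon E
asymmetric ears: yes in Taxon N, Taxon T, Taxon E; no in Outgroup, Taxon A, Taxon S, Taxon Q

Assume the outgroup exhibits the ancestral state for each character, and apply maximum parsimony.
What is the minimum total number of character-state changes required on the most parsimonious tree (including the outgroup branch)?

4

Character polarity is set by the outgroup: the derived state is whichever differs from the outgroup's state, so for stipules present, fruit dehiscent the derived state is 'no', and for the remaining characters it is 'yes'.
stipules present: derived state 'no' in Taxon A, Taxon Q, and Taxon S only — synapomorphy for {Taxon A, Taxon Q, Taxon S}.
fruit dehiscent: derived state 'no' in Taxon E and Taxon T only — synapomorphy for {Taxon E, Taxon T}.
Only Taxon Q and Taxon S show the derived state 'yes' for ocelli absent, supporting them as a clade.
Only Taxon E, Taxon N, and Taxon T show the derived state 'yes' for asymmetric ears, supporting them as a clade.
Most parsimonious ingroup topology: ((Taxon A,(Taxon S,Taxon Q)),(Taxon N,(Taxon T,Taxon E))).
Changes per character on this tree: stipules present: 1; fruit dehiscent: 1; ocelli absent: 1; asymmetric ears: 1.
Total = 4.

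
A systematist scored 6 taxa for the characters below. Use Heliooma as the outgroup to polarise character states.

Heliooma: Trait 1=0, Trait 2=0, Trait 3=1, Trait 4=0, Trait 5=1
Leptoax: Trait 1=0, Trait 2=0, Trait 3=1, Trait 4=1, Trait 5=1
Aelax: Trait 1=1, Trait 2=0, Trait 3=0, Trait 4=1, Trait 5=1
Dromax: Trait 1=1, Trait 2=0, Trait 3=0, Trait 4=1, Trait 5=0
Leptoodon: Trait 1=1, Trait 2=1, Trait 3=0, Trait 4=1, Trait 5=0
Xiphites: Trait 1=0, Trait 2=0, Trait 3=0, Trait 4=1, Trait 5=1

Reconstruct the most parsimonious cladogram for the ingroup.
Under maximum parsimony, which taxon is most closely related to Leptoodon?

Character polarity is set by the outgroup: the derived state is whichever differs from the outgroup's state, so for Trait 3, Trait 5 the derived state is '0', and for the remaining characters it is '1'.
Trait 1 (derived state '1') is shared by Aelax, Dromax, and Leptoodon — a synapomorphy uniting that clade.
Trait 2 (derived state '1') is unique to Leptoodon (autapomorphy; uninformative for grouping).
Trait 3: derived state '0' in Aelax, Dromax, Leptoodon, and Xiphites only — synapomorphy for {Aelax, Dromax, Leptoodon, Xiphites}.
Trait 4 (derived state '1') is shared by all ingroup taxa — unites the whole ingroup.
Trait 5: derived state '0' in Dromax and Leptoodon only — synapomorphy for {Dromax, Leptoodon}.
Most parsimonious ingroup topology: (Leptoax,((Aelax,(Dromax,Leptoodon)),Xiphites)).
Leptoodon and Dromax form a cherry on this tree, so they are sister taxa.

Dromax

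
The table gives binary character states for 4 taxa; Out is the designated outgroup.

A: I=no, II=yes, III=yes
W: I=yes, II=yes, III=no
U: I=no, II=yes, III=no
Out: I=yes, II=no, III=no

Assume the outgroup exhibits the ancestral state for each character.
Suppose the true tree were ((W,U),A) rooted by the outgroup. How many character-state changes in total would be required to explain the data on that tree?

Map each character onto ((W,U),A) (rooted by Out) and count the minimum state changes it requires (Fitch parsimony):
I: 2; II: 1; III: 1.
Total tree length = 4.

4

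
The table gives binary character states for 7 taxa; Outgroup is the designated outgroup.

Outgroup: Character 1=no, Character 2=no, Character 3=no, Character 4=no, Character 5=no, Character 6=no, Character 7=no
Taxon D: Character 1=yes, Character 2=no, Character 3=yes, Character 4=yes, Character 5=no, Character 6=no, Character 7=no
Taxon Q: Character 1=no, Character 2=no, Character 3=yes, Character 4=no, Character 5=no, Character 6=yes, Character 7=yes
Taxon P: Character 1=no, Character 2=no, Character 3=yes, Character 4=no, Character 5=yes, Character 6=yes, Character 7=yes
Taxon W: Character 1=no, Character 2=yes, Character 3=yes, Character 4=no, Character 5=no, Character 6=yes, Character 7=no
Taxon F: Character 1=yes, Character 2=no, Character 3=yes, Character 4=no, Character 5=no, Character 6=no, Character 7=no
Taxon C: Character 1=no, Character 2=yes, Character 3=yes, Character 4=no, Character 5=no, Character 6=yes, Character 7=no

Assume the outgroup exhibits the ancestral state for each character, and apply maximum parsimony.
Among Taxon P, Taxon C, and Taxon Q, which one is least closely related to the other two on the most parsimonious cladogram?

The outgroup has state 'no' for every character, so 'yes' is the derived state throughout.
Character 1 (derived state 'yes') is shared by Taxon D and Taxon F — a synapomorphy uniting that clade.
Character 2: derived state 'yes' in Taxon C and Taxon W only — synapomorphy for {Taxon C, Taxon W}.
Character 3 (derived state 'yes') is shared by all ingroup taxa — unites the whole ingroup.
Character 4: derived state 'yes' in Taxon D only — an autapomorphy, so it tells us nothing about relationships among taxa.
Character 5: derived state 'yes' in Taxon P only — an autapomorphy, so it tells us nothing about relationships among taxa.
Only Taxon C, Taxon P, Taxon Q, and Taxon W show the derived state 'yes' for Character 6, supporting them as a clade.
Only Taxon P and Taxon Q show the derived state 'yes' for Character 7, supporting them as a clade.
Most parsimonious ingroup topology: ((Taxon D,Taxon F),((Taxon Q,Taxon P),(Taxon W,Taxon C))).
Taxon Q and Taxon P share a more recent common ancestor with each other than either does with Taxon C, so Taxon C is the least closely related of the three.

Taxon C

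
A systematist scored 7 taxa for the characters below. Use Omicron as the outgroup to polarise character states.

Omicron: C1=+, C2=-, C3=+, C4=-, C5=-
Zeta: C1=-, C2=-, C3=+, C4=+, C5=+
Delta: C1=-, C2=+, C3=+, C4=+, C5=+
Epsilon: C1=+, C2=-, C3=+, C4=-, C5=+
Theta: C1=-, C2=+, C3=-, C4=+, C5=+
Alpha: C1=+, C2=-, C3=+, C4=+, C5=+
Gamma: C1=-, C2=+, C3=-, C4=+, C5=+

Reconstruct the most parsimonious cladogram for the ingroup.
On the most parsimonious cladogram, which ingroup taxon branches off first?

Epsilon

Character polarity is set by the outgroup: the derived state is whichever differs from the outgroup's state, so for C1, C3 the derived state is '-', and for the remaining characters it is '+'.
Only Delta, Gamma, Theta, and Zeta show the derived state '-' for C1, supporting them as a clade.
C2: derived state '+' in Delta, Gamma, and Theta only — synapomorphy for {Delta, Gamma, Theta}.
C3: derived state '-' in Gamma and Theta only — synapomorphy for {Gamma, Theta}.
C4 (derived state '+') is shared by Alpha, Delta, Gamma, Theta, and Zeta — a synapomorphy uniting that clade.
C5 (derived state '+') is shared by all ingroup taxa — unites the whole ingroup.
Most parsimonious ingroup topology: (((Zeta,(Delta,(Theta,Gamma))),Alpha),Epsilon).
Epsilon is sister to the clade containing all other ingroup taxa, so it is the earliest-diverging (most basal) ingroup lineage.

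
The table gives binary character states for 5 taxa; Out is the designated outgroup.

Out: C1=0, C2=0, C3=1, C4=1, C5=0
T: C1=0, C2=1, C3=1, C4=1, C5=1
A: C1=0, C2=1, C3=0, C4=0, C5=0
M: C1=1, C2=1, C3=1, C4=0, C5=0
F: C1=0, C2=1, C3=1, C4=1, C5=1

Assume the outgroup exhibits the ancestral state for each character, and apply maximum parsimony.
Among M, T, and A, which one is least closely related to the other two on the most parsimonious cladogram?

Character polarity is set by the outgroup: the derived state is whichever differs from the outgroup's state, so for C3, C4 the derived state is '0', and for the remaining characters it is '1'.
C1 (derived state '1') is unique to M (autapomorphy; uninformative for grouping).
All ingroup taxa share the derived state '1' for C2; it defines the ingroup but does not resolve relationships within it.
C3: derived state '0' in A only — an autapomorphy, so it tells us nothing about relationships among taxa.
Only A and M show the derived state '0' for C4, supporting them as a clade.
Only F and T show the derived state '1' for C5, supporting them as a clade.
Most parsimonious ingroup topology: ((T,F),(A,M)).
A and M share a more recent common ancestor with each other than either does with T, so T is the least closely related of the three.

T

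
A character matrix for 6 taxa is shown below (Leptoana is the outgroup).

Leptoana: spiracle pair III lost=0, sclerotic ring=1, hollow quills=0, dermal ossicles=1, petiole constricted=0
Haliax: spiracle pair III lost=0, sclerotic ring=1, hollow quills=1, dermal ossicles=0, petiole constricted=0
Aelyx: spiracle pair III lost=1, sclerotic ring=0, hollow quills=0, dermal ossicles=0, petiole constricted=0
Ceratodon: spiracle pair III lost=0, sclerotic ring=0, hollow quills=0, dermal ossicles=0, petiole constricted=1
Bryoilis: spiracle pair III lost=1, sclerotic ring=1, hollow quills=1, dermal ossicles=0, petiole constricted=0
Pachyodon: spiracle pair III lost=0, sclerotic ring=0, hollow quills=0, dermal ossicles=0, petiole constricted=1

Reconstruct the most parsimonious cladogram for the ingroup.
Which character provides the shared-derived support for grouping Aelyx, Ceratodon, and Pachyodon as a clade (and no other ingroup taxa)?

sclerotic ring

Character polarity is set by the outgroup: the derived state is whichever differs from the outgroup's state, so for sclerotic ring, dermal ossicles the derived state is '0', and for the remaining characters it is '1'.
spiracle pair III lost (state '1') occurs in Aelyx and Bryoilis but conflicts with the nesting implied by the other characters — most parsimoniously interpreted as homoplasy.
sclerotic ring (derived state '0') is shared by Aelyx, Ceratodon, and Pachyodon — a synapomorphy uniting that clade.
Only Bryoilis and Haliax show the derived state '1' for hollow quills, supporting them as a clade.
dermal ossicles (derived state '0') is shared by all ingroup taxa — unites the whole ingroup.
petiole constricted: derived state '1' in Ceratodon and Pachyodon only — synapomorphy for {Ceratodon, Pachyodon}.
Most parsimonious ingroup topology: ((Haliax,Bryoilis),(Aelyx,(Ceratodon,Pachyodon))).
The clade {Aelyx, Ceratodon, Pachyodon} is supported by sclerotic ring: its derived state '0' occurs in exactly those taxa and in no other taxon (including the outgroup).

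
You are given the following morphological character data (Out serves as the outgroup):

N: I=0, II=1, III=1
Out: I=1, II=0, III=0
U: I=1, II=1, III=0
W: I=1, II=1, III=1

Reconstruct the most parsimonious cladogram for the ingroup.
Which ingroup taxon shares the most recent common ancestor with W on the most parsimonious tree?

N

Character polarity is set by the outgroup: the derived state is whichever differs from the outgroup's state, so for I the derived state is '0', and for the remaining characters it is '1'.
I (derived state '0') is unique to N (autapomorphy; uninformative for grouping).
All ingroup taxa share the derived state '1' for II; it defines the ingroup but does not resolve relationships within it.
III: derived state '1' in N and W only — synapomorphy for {N, W}.
Most parsimonious ingroup topology: (U,(N,W)).
W and N form a cherry on this tree, so they are sister taxa.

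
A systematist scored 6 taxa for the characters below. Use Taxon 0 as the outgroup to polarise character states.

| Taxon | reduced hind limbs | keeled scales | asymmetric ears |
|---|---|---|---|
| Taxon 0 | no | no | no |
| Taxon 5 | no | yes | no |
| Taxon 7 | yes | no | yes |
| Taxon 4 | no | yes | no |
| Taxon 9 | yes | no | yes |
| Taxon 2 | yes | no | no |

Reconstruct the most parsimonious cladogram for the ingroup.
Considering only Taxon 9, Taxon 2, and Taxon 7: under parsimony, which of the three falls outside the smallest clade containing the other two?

Taxon 2

The outgroup has state 'no' for every character, so 'yes' is the derived state throughout.
reduced hind limbs: derived state 'yes' in Taxon 2, Taxon 7, and Taxon 9 only — synapomorphy for {Taxon 2, Taxon 7, Taxon 9}.
keeled scales (derived state 'yes') is shared by Taxon 4 and Taxon 5 — a synapomorphy uniting that clade.
asymmetric ears: derived state 'yes' in Taxon 7 and Taxon 9 only — synapomorphy for {Taxon 7, Taxon 9}.
Most parsimonious ingroup topology: (((Taxon 7,Taxon 9),Taxon 2),(Taxon 5,Taxon 4)).
Taxon 9 and Taxon 7 share a more recent common ancestor with each other than either does with Taxon 2, so Taxon 2 is the least closely related of the three.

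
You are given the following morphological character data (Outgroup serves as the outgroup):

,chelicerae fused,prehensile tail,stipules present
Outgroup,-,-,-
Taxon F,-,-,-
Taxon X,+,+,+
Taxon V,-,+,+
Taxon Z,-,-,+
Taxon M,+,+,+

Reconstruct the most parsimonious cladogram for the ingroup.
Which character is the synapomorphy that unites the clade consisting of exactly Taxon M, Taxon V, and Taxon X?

prehensile tail

The outgroup has state '-' for every character, so '+' is the derived state throughout.
chelicerae fused: derived state '+' in Taxon M and Taxon X only — synapomorphy for {Taxon M, Taxon X}.
prehensile tail: derived state '+' in Taxon M, Taxon V, and Taxon X only — synapomorphy for {Taxon M, Taxon V, Taxon X}.
Only Taxon M, Taxon V, Taxon X, and Taxon Z show the derived state '+' for stipules present, supporting them as a clade.
Most parsimonious ingroup topology: (Taxon F,(((Taxon X,Taxon M),Taxon V),Taxon Z)).
The clade {Taxon M, Taxon V, Taxon X} is supported by prehensile tail: its derived state '+' occurs in exactly those taxa and in no other taxon (including the outgroup).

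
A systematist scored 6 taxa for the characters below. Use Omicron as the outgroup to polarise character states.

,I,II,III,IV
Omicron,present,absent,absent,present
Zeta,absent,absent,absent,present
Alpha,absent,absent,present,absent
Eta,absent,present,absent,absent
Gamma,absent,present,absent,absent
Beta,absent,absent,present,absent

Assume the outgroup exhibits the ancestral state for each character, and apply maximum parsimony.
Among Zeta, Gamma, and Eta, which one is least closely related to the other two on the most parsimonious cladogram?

Character polarity is set by the outgroup: the derived state is whichever differs from the outgroup's state, so for I, IV the derived state is 'absent', and for the remaining characters it is 'present'.
I (derived state 'absent') is shared by all ingroup taxa — unites the whole ingroup.
II: derived state 'present' in Eta and Gamma only — synapomorphy for {Eta, Gamma}.
Only Alpha and Beta show the derived state 'present' for III, supporting them as a clade.
IV: derived state 'absent' in Alpha, Beta, Eta, and Gamma only — synapomorphy for {Alpha, Beta, Eta, Gamma}.
Most parsimonious ingroup topology: (Zeta,((Alpha,Beta),(Eta,Gamma))).
Eta and Gamma share a more recent common ancestor with each other than either does with Zeta, so Zeta is the least closely related of the three.

Zeta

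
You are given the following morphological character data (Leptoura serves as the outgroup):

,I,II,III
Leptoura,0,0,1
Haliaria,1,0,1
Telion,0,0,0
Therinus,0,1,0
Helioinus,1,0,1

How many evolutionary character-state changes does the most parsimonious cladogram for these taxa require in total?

Character polarity is set by the outgroup: the derived state is whichever differs from the outgroup's state, so for III the derived state is '0', and for the remaining characters it is '1'.
I (derived state '1') is shared by Haliaria and Helioinus — a synapomorphy uniting that clade.
II (derived state '1') is unique to Therinus (autapomorphy; uninformative for grouping).
III (derived state '0') is shared by Telion and Therinus — a synapomorphy uniting that clade.
Most parsimonious ingroup topology: ((Haliaria,Helioinus),(Telion,Therinus)).
Changes per character on this tree: I: 1; II: 1; III: 1.
Total = 3.

3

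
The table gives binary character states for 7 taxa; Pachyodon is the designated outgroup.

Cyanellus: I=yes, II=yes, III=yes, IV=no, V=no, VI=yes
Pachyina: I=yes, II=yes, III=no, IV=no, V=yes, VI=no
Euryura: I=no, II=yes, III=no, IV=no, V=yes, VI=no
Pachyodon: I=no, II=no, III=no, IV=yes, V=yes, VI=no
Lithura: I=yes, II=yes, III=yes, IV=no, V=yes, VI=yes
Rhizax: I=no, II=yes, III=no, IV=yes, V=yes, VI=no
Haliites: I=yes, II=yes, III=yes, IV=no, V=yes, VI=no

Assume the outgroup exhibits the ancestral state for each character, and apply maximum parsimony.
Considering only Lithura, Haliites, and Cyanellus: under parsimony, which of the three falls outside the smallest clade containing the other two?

Character polarity is set by the outgroup: the derived state is whichever differs from the outgroup's state, so for IV, V the derived state is 'no', and for the remaining characters it is 'yes'.
Only Cyanellus, Haliites, Lithura, and Pachyina show the derived state 'yes' for I, supporting them as a clade.
All ingroup taxa share the derived state 'yes' for II; it defines the ingroup but does not resolve relationships within it.
III (derived state 'yes') is shared by Cyanellus, Haliites, and Lithura — a synapomorphy uniting that clade.
IV (derived state 'no') is shared by Cyanellus, Euryura, Haliites, Lithura, and Pachyina — a synapomorphy uniting that clade.
V: derived state 'no' in Cyanellus only — an autapomorphy, so it tells us nothing about relationships among taxa.
VI (derived state 'yes') is shared by Cyanellus and Lithura — a synapomorphy uniting that clade.
Most parsimonious ingroup topology: (((Pachyina,(Haliites,(Cyanellus,Lithura))),Euryura),Rhizax).
Cyanellus and Lithura share a more recent common ancestor with each other than either does with Haliites, so Haliites is the least closely related of the three.

Haliites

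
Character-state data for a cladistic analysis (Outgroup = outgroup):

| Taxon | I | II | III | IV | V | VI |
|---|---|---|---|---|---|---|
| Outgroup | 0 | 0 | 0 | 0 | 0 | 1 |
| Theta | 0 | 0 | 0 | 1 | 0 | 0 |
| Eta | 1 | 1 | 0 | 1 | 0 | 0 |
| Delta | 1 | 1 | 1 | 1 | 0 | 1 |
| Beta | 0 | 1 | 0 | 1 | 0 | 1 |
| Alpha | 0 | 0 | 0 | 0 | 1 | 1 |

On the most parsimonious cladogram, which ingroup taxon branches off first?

Alpha

Character polarity is set by the outgroup: the derived state is whichever differs from the outgroup's state, so for VI the derived state is '0', and for the remaining characters it is '1'.
I (derived state '1') is shared by Delta and Eta — a synapomorphy uniting that clade.
II (derived state '1') is shared by Beta, Delta, and Eta — a synapomorphy uniting that clade.
III: derived state '1' in Delta only — an autapomorphy, so it tells us nothing about relationships among taxa.
IV (derived state '1') is shared by Beta, Delta, Eta, and Theta — a synapomorphy uniting that clade.
V (derived state '1') is unique to Alpha (autapomorphy; uninformative for grouping).
VI (state '0') occurs in Eta and Theta but conflicts with the nesting implied by the other characters — most parsimoniously interpreted as homoplasy.
Most parsimonious ingroup topology: ((Theta,((Eta,Delta),Beta)),Alpha).
Alpha is sister to the clade containing all other ingroup taxa, so it is the earliest-diverging (most basal) ingroup lineage.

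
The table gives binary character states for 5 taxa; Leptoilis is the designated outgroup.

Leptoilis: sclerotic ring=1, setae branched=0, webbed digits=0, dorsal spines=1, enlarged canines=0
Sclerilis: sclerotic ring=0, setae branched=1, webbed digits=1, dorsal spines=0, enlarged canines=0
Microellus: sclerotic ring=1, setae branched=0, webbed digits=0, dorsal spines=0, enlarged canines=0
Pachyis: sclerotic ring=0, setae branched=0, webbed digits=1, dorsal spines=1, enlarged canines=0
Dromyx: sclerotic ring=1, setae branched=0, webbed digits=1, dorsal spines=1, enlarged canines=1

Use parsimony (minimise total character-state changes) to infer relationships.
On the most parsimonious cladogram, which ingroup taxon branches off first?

Microellus

Character polarity is set by the outgroup: the derived state is whichever differs from the outgroup's state, so for sclerotic ring, dorsal spines the derived state is '0', and for the remaining characters it is '1'.
sclerotic ring (derived state '0') is shared by Pachyis and Sclerilis — a synapomorphy uniting that clade.
setae branched: derived state '1' in Sclerilis only — an autapomorphy, so it tells us nothing about relationships among taxa.
webbed digits (derived state '1') is shared by Dromyx, Pachyis, and Sclerilis — a synapomorphy uniting that clade.
dorsal spines (state '0') occurs in Microellus and Sclerilis but conflicts with the nesting implied by the other characters — most parsimoniously interpreted as homoplasy.
enlarged canines: derived state '1' in Dromyx only — an autapomorphy, so it tells us nothing about relationships among taxa.
Most parsimonious ingroup topology: (((Sclerilis,Pachyis),Dromyx),Microellus).
Microellus is sister to the clade containing all other ingroup taxa, so it is the earliest-diverging (most basal) ingroup lineage.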